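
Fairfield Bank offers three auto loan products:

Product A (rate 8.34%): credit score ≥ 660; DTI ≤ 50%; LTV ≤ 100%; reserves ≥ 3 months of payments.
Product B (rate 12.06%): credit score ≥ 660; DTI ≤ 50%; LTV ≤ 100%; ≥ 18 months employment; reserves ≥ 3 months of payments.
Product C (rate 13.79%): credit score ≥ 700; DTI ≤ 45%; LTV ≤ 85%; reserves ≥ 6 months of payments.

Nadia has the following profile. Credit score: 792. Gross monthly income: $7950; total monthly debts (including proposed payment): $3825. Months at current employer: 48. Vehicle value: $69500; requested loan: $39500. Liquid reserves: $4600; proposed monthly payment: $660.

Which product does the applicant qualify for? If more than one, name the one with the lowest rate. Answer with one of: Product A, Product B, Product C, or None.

Product A

DTI = 3,825/7,950 = 48.1%.
LTV = 39,500/69,500 = 56.8%.
Reserves = 4,600/660 = 7.0 months.
Product A: score 792 ≥ 660; DTI 48.1% ≤ 50%; LTV 56.8% ≤ 100%; reserves 7.0 ≥ 3 mo → qualifies.
Product B: score 792 ≥ 660; DTI 48.1% ≤ 50%; LTV 56.8% ≤ 100%; employment 48 ≥ 18 mo; reserves 7.0 ≥ 3 mo → qualifies.
Product C: score 792 ≥ 700; DTI 48.1% > 45%; LTV 56.8% ≤ 85%; reserves 7.0 ≥ 6 mo → does not qualify.
Qualifying: Product A, Product B. Lowest rate is 8.34% → Product A.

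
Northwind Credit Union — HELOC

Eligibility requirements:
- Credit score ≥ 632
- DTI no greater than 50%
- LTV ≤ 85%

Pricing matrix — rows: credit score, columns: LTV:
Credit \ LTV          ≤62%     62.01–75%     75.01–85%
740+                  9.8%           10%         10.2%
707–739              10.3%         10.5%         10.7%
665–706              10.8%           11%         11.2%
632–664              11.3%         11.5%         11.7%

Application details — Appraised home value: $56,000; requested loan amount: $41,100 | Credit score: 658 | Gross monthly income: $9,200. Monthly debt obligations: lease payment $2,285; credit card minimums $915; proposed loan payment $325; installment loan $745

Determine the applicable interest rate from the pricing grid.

Credit score 658 ≥ 632; Total monthly debts = (2,285 + 915 + 325 + 745) = 4,270. Debt-to-income = 4,270/9,200 = 46.4% — meets 50% limit
Loan-to-value = 41,100/56,000 = 73.4% — pass (85% max)
Score 658 is in the 632–664 band; LTV 73.4% is in the 62.01–75% band → 11.5%.

11.5%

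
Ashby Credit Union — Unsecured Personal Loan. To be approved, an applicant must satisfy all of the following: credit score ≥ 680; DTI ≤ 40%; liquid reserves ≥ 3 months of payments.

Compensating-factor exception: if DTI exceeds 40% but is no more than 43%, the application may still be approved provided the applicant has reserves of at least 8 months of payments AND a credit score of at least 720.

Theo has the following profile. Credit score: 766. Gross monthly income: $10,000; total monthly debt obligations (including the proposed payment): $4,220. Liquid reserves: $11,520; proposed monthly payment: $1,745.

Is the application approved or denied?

Denied

Credit score 766 ≥ 680 (meets base)
DTI: 4,220 ÷ 10,000 = 42.2%, over the 40% base limit.
Reserves: 11,520 ÷ 1,745 = 6.6 months (meets 3-month minimum)
42.2% falls in the override range (40%–43%), so the compensating-factor test applies.
Override check — reserves: 6.6 mo (short of 8); score: 766 (ok).
Compensating-factor requirement not fully met.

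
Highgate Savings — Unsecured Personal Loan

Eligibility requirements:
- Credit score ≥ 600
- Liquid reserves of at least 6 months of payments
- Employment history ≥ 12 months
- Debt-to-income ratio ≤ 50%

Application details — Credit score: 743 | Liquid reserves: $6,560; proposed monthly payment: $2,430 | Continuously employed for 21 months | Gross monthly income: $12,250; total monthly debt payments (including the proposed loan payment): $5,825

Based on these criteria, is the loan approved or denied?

Credit score 743 ≥ 600 (meets)
Reserves: 6,560 ÷ 2,430 = 2.7 months (below 6-month minimum)
Employment 21 ≥ 12 months
Debt-to-income = 5,825/12,250 = 47.6% — meets 50% limit
Fails on reserves.

Denied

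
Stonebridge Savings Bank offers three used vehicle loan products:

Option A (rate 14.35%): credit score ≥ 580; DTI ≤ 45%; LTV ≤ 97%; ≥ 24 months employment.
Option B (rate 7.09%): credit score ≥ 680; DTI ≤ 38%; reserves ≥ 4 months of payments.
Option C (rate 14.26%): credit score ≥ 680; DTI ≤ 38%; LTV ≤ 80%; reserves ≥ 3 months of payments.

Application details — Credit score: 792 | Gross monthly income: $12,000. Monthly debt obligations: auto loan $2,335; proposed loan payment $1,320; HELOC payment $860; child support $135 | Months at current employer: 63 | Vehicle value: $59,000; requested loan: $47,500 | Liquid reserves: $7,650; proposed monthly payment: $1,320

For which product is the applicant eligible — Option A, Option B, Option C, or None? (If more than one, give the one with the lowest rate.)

Option A

Total debts = (2,335 + 1,320 + 860 + 135) = 4,650; DTI = 4,650/12,000 = 38.8%.
LTV = 47,500/59,000 = 80.5%.
Reserves = 7,650/1,320 = 5.8 months.
Option A: score 792 ≥ 580; DTI 38.8% ≤ 45%; LTV 80.5% ≤ 97%; employment 63 ≥ 24 mo → qualifies.
Option B: score 792 ≥ 680; DTI 38.8% > 38%; reserves 5.8 ≥ 4 mo → does not qualify.
Option C: score 792 ≥ 680; DTI 38.8% > 38%; LTV 80.5% > 80%; reserves 5.8 ≥ 3 mo → does not qualify.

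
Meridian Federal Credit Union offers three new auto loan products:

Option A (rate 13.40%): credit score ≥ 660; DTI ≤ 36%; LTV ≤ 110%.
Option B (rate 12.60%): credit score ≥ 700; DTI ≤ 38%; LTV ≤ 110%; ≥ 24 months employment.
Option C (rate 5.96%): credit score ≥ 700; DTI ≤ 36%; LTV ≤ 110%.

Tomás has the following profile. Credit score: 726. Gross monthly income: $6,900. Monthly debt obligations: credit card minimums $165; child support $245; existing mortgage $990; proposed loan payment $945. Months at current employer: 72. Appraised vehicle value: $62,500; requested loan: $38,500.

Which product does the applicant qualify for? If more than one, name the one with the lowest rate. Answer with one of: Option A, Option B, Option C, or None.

Total debts = (165 + 245 + 990 + 945) = 2,345; DTI = 2,345/6,900 = 34%.
LTV = 38,500/62,500 = 61.6%.
Option A: score 726 ≥ 660; DTI 34% ≤ 36%; LTV 61.6% ≤ 110% → qualifies.
Option B: score 726 ≥ 700; DTI 34% ≤ 38%; LTV 61.6% ≤ 110%; employment 72 ≥ 24 mo → qualifies.
Option C: score 726 ≥ 700; DTI 34% ≤ 36%; LTV 61.6% ≤ 110% → qualifies.
Qualifying: Option A, Option B, Option C. Lowest rate is 5.96% → Option C.

Option C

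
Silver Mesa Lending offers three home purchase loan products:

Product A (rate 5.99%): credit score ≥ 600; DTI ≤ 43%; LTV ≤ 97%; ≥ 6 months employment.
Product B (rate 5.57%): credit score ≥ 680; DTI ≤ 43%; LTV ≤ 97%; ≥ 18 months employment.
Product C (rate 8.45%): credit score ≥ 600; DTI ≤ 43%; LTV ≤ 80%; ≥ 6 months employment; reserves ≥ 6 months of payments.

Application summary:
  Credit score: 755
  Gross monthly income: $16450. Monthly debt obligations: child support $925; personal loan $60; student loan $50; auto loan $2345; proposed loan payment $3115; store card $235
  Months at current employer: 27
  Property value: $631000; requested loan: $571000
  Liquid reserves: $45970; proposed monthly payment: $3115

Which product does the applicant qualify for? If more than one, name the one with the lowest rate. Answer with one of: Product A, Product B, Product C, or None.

Total debts = (925 + 60 + 50 + 2,345 + 3,115 + 235) = 6,730; DTI = 6,730/16,450 = 40.9%.
LTV = 571,000/631,000 = 90.5%.
Reserves = 45,970/3,115 = 14.8 months.
Product A: score 755 ≥ 600; DTI 40.9% ≤ 43%; LTV 90.5% ≤ 97%; employment 27 ≥ 6 mo → qualifies.
Product B: score 755 ≥ 680; DTI 40.9% ≤ 43%; LTV 90.5% ≤ 97%; employment 27 ≥ 18 mo → qualifies.
Product C: score 755 ≥ 600; DTI 40.9% ≤ 43%; LTV 90.5% > 80%; employment 27 ≥ 6 mo; reserves 14.8 ≥ 6 mo → does not qualify.
Qualifying: Product A, Product B. Lowest rate is 5.57% → Product B.

Product B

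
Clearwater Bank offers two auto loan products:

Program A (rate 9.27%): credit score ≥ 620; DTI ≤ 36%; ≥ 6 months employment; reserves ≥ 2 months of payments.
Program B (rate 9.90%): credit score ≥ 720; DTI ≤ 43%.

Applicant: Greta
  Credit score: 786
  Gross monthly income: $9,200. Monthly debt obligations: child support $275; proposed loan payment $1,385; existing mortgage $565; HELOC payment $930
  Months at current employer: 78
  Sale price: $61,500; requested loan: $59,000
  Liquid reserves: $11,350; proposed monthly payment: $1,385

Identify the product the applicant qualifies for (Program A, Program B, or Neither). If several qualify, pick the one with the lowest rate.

Total debts = (275 + 1,385 + 565 + 930) = 3,155; DTI = 3,155/9,200 = 34.3%.
LTV = 59,000/61,500 = 95.9%.
Reserves = 11,350/1,385 = 8.2 months.
Program A: score 786 ≥ 620; DTI 34.3% ≤ 36%; employment 78 ≥ 6 mo; reserves 8.2 ≥ 2 mo → qualifies.
Program B: score 786 ≥ 720; DTI 34.3% ≤ 43% → qualifies.
Qualifying: Program A, Program B. Lowest rate is 9.27% → Program A.

Program A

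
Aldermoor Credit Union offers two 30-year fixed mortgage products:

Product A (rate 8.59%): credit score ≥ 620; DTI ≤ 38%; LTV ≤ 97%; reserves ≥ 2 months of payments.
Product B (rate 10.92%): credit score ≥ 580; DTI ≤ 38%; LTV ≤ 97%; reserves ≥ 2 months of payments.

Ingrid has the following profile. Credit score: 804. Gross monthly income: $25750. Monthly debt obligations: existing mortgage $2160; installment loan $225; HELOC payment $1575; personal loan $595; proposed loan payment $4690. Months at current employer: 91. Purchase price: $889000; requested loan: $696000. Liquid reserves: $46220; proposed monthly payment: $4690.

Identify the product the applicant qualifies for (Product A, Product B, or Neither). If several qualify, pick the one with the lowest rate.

Total debts = (2,160 + 225 + 1,575 + 595 + 4,690) = 9,245; DTI = 9,245/25,750 = 35.9%.
LTV = 696,000/889,000 = 78.3%.
Reserves = 46,220/4,690 = 9.9 months.
Product A: score 804 ≥ 620; DTI 35.9% ≤ 38%; LTV 78.3% ≤ 97%; reserves 9.9 ≥ 2 mo → qualifies.
Product B: score 804 ≥ 580; DTI 35.9% ≤ 38%; LTV 78.3% ≤ 97%; reserves 9.9 ≥ 2 mo → qualifies.
Qualifying: Product A, Product B. Lowest rate is 8.59% → Product A.

Product A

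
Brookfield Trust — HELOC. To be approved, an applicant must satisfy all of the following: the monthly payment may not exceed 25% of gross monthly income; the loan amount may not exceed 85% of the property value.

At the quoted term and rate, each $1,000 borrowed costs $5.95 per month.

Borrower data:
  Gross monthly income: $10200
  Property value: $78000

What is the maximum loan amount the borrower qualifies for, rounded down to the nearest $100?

$66,300

Payment cap: 25% × $10,200 = $2,550/month.
At $5.95 per $1,000, that supports 2,550/5.95 × 1,000 ≈ $428,571 → $428,500.
LTV cap: 85% × $78,000 = $66,300 → $66,300.
Binding constraint: loan-to-value.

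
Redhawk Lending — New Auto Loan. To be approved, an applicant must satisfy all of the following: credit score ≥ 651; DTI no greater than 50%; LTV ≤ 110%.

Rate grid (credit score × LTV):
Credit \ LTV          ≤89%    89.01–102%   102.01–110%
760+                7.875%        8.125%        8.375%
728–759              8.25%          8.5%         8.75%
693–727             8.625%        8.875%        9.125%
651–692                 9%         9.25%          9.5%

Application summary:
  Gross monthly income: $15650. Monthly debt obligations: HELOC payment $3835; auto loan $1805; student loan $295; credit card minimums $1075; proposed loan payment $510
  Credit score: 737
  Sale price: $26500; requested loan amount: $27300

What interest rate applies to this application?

Credit score 737 ≥ 651; Total monthly debts = (3,835 + 1,805 + 295 + 1,075 + 510) = 7,520. Debt-to-income = 7,520/15,650 = 48.1% — meets 50% limit
LTV = 27,300/26,500 = 103% ≤ 110%
Credit 737 → row 728–759; LTV 103% → column 102.01–110%. Grid cell → 8.75%.

8.75%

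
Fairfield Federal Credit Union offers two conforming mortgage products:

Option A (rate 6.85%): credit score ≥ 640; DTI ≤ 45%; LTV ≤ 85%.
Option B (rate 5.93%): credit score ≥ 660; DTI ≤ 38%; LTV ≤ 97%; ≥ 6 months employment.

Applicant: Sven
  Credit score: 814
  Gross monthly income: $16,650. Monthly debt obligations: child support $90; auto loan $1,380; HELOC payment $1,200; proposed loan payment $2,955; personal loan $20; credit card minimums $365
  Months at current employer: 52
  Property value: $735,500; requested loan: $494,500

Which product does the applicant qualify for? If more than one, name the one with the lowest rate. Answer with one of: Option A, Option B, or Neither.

Total debts = (90 + 1,380 + 1,200 + 2,955 + 20 + 365) = 6,010; DTI = 6,010/16,650 = 36.1%.
LTV = 494,500/735,500 = 67.2%.
Option A: score 814 ≥ 640; DTI 36.1% ≤ 45%; LTV 67.2% ≤ 85% → qualifies.
Option B: score 814 ≥ 660; DTI 36.1% ≤ 38%; LTV 67.2% ≤ 97%; employment 52 ≥ 6 mo → qualifies.
Qualifying: Option A, Option B. Lowest rate is 5.93% → Option B.

Option B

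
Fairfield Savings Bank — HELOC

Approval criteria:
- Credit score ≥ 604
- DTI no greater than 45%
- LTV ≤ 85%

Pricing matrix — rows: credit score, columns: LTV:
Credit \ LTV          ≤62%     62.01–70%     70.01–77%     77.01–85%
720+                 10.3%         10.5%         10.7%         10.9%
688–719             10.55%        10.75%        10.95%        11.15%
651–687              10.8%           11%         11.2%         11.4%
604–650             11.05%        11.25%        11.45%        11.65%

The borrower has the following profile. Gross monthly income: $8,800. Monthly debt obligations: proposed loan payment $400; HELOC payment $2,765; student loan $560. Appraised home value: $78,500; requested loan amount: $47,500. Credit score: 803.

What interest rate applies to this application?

Credit score 803 ≥ 604; Total monthly debts = (400 + 2,765 + 560) = 3,725. Debt-to-income = 3,725/8,800 = 42.3% — meets 45% limit
LTV: 47,500 ÷ 78,500 = 60.5%, within 85% cap
Score 803 is in the 720+ band; LTV 60.5% is in the ≤62% band → 10.3%.

10.3%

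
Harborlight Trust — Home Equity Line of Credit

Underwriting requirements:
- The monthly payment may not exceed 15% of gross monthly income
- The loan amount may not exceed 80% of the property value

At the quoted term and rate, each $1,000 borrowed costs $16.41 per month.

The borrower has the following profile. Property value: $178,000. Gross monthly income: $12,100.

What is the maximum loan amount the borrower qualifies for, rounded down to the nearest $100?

Payment cap: 15% × $12,100 = $1,815/month.
At $16.41 per $1,000, that supports 1,815/16.41 × 1,000 ≈ $110,603 → $110,600.
LTV cap: 80% × $178,000 = $142,400 → $142,400.
Binding constraint: payment-to-income.

$110,600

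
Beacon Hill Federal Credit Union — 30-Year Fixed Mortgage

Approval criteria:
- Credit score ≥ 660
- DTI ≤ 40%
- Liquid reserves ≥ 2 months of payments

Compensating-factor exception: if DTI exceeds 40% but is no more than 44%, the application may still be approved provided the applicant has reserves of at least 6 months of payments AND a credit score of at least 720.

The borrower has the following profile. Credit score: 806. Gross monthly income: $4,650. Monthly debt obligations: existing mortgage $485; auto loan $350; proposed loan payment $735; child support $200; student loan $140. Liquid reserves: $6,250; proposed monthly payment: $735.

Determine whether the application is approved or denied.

Approved

Credit score 806 ≥ 660 (meets base)
Total debts = (485 + 350 + 735 + 200 + 140) = 1,910. DTI = 1,910/4,650 = 41.1% > 40% — standard DTI limit exceeded.
Liquid reserves cover 6,250/735 = 8.5 months — ≥ 2 required
DTI 41.1% is within the 40%–44% exception band; checking compensating factors.
Override check — reserves: 8.5 mo (ok); score: 806 (ok).
Both compensating conditions met → exception applies.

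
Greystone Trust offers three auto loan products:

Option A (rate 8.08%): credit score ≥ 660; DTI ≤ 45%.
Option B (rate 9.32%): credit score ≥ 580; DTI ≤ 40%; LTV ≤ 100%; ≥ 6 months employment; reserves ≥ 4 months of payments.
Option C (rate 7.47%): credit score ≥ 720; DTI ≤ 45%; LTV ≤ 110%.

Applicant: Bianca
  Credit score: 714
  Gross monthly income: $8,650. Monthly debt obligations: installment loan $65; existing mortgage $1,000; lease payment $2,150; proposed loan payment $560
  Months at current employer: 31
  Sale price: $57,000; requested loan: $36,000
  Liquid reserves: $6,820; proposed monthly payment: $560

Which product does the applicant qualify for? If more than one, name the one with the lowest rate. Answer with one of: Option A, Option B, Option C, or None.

Option A

Total debts = (65 + 1,000 + 2,150 + 560) = 3,775; DTI = 3,775/8,650 = 43.6%.
LTV = 36,000/57,000 = 63.2%.
Reserves = 6,820/560 = 12.2 months.
Option A: score 714 ≥ 660; DTI 43.6% ≤ 45% → qualifies.
Option B: score 714 ≥ 580; DTI 43.6% > 40%; LTV 63.2% ≤ 100%; employment 31 ≥ 6 mo; reserves 12.2 ≥ 4 mo → does not qualify.
Option C: score 714 < 720; DTI 43.6% ≤ 45%; LTV 63.2% ≤ 110% → does not qualify.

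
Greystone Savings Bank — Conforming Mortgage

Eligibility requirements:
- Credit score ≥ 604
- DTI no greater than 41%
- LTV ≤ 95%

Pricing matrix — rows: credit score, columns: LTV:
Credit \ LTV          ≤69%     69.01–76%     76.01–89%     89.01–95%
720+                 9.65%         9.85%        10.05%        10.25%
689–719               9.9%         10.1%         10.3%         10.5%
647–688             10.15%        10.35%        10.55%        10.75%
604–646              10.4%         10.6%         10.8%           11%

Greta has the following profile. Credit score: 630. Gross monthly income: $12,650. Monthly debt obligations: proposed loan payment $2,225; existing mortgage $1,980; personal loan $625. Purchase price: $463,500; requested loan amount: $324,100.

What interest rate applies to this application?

10.6%

Credit score 630 ≥ 604; Total monthly debts = (2,225 + 1,980 + 625) = 4,830. DTI: 4,830 ÷ 12,650 = 38.2%, within the 41% cap
LTV: 324,100 ÷ 463,500 = 69.9%, within 95% cap
Score 630 is in the 604–646 band; LTV 69.9% is in the 69.01–76% band → 10.6%.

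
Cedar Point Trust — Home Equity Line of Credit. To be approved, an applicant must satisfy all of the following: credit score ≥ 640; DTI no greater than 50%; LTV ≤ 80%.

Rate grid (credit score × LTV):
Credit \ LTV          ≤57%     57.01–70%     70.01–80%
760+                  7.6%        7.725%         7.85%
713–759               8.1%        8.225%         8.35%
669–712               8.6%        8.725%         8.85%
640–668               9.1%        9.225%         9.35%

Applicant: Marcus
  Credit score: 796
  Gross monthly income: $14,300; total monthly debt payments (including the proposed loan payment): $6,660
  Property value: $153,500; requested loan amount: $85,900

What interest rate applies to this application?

7.6%

Credit score 796 ≥ 640; Debt-to-income = 6,660/14,300 = 46.6% — meets 50% limit
LTV: 85,900 ÷ 153,500 = 56%, within 80% cap
Credit 796 → row 760+; LTV 56% → column ≤57%. Grid cell → 7.6%.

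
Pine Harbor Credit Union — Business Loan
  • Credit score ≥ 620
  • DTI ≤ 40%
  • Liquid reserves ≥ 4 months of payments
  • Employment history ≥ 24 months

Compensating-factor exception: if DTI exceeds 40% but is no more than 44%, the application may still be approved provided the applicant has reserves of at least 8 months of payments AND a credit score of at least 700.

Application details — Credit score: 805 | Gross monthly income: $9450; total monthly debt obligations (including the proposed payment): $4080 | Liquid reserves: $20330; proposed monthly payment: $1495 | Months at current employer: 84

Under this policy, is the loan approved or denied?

Credit score 805 ≥ 620 (meets base)
DTI = 4,080/9,450 = 43.2% > 40% — standard DTI limit exceeded.
Reserves: 20,330 ÷ 1,495 = 13.6 months (meets 4-month minimum)
Employment 84 ≥ 24 months
DTI 43.2% is within the 40%–44% exception band; checking compensating factors.
Override check — reserves: 13.6 mo (ok); score: 805 (ok).
Both compensating conditions met → exception applies.

Approved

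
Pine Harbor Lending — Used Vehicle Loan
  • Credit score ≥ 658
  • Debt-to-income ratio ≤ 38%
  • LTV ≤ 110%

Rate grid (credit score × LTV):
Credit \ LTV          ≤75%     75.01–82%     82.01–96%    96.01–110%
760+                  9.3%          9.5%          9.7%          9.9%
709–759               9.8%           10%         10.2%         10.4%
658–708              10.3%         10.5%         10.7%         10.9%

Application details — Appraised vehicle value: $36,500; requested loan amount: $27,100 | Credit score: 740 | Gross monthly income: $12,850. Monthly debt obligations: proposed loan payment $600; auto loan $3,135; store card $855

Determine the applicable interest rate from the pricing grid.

9.8%

Credit score 740 ≥ 658; Total monthly debts = (600 + 3,135 + 855) = 4,590. DTI: 4,590 ÷ 12,850 = 35.7%, within the 38% cap
Loan-to-value = 27,100/36,500 = 74.2% — pass (110% max)
Score 740 is in the 709–759 band; LTV 74.2% is in the ≤75% band → 9.8%.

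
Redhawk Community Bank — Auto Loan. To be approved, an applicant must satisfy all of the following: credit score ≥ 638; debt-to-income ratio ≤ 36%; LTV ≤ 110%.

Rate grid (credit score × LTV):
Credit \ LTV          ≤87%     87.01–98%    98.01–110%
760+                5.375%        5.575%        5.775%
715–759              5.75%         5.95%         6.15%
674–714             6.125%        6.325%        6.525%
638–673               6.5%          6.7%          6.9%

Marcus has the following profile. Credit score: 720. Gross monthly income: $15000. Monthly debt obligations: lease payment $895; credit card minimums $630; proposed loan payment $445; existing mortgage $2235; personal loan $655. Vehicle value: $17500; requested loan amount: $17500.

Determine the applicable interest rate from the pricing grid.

6.15%

Credit score 720 ≥ 638; Total monthly debts = (895 + 630 + 445 + 2,235 + 655) = 4,860. DTI: 4,860 ÷ 15,000 = 32.4%, within the 36% cap
LTV: 17,500 ÷ 17,500 = 100%, within 110% cap
Row: 720 falls in 715–759. Column: 100% falls in 98.01–110%. Rate = 6.15%.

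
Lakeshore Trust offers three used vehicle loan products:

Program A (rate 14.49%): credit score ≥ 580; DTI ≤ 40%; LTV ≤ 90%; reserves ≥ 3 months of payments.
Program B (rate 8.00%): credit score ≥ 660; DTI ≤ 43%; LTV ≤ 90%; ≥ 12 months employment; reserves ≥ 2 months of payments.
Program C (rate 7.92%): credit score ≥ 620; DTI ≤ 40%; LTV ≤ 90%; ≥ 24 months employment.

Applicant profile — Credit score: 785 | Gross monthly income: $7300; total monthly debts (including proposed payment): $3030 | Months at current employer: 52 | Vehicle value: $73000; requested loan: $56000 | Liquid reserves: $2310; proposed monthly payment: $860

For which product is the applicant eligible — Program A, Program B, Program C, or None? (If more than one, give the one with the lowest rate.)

DTI = 3,030/7,300 = 41.5%.
LTV = 56,000/73,000 = 76.7%.
Reserves = 2,310/860 = 2.7 months.
Program A: score 785 ≥ 580; DTI 41.5% > 40%; LTV 76.7% ≤ 90%; reserves 2.7 < 3 mo → does not qualify.
Program B: score 785 ≥ 660; DTI 41.5% ≤ 43%; LTV 76.7% ≤ 90%; employment 52 ≥ 12 mo; reserves 2.7 ≥ 2 mo → qualifies.
Program C: score 785 ≥ 620; DTI 41.5% > 40%; LTV 76.7% ≤ 90%; employment 52 ≥ 24 mo → does not qualify.

Program B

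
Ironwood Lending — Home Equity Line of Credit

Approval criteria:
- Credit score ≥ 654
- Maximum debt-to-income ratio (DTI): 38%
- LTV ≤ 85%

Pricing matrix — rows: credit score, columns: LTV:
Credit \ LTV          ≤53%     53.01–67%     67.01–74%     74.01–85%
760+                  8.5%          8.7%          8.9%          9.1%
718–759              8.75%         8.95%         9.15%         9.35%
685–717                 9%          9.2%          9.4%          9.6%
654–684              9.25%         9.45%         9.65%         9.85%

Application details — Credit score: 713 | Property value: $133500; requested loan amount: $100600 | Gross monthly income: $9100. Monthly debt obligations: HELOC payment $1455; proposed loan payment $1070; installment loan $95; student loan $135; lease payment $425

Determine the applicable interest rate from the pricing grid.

9.6%

Credit score 713 ≥ 654; Total monthly debts = (1,455 + 1,070 + 95 + 135 + 425) = 3,180. Debt-to-income = 3,180/9,100 = 34.9% — meets 38% limit
LTV = 100,600/133,500 = 75.4% ≤ 85%
Row: 713 falls in 685–717. Column: 75.4% falls in 74.01–85%. Rate = 9.6%.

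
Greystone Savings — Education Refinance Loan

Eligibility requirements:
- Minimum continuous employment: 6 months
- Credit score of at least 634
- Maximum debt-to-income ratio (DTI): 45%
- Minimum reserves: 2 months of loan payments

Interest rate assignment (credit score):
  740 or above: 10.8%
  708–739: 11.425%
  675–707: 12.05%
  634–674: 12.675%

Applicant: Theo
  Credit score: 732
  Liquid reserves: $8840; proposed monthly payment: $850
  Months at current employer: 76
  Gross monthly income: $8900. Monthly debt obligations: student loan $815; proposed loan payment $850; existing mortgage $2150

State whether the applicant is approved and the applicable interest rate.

Credit score 732 ≥ 634 (meets minimum)
Reserves: 8,840 ÷ 850 = 10.4 months (meets 2-month minimum)
Employment 76 ≥ 6 months
Total monthly debts = (815 + 850 + 2,150) = 3,815. DTI = 3,815/8,900 = 42.9% ≤ 45%
All requirements met. Score 732 falls in the 708–739 tier → 11.425%.

Approved at 11.425%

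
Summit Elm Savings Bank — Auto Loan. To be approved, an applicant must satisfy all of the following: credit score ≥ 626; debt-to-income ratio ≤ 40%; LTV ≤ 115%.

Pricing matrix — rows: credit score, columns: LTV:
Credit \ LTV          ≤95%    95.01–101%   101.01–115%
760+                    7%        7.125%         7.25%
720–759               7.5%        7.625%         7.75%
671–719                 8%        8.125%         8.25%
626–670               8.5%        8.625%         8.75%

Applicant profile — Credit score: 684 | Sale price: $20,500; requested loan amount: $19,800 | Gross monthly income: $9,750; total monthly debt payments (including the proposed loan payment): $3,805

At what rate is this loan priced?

Credit score 684 ≥ 626; Debt-to-income = 3,805/9,750 = 39% — meets 40% limit
LTV = 19,800/20,500 = 96.6% ≤ 115%
Score 684 is in the 671–719 band; LTV 96.6% is in the 95.01–101% band → 8.125%.

8.125%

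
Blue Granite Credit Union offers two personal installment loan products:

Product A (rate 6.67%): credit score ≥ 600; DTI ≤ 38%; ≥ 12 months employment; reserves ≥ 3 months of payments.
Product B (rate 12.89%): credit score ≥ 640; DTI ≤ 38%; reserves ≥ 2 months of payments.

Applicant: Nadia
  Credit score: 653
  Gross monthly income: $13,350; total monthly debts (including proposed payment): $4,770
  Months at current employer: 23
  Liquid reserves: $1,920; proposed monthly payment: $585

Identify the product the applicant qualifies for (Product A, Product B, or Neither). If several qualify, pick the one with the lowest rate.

Product A

DTI = 4,770/13,350 = 35.7%.
Reserves = 1,920/585 = 3.3 months.
Product A: score 653 ≥ 600; DTI 35.7% ≤ 38%; employment 23 ≥ 12 mo; reserves 3.3 ≥ 3 mo → qualifies.
Product B: score 653 ≥ 640; DTI 35.7% ≤ 38%; reserves 3.3 ≥ 2 mo → qualifies.
Qualifying: Product A, Product B. Lowest rate is 6.67% → Product A.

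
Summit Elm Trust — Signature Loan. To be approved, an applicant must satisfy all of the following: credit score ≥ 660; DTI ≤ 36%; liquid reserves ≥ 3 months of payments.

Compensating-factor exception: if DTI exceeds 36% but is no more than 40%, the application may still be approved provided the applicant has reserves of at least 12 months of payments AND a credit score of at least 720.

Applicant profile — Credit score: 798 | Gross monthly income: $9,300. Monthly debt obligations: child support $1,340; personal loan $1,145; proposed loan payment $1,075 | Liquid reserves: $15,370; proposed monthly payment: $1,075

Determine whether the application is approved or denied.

Credit score 798 ≥ 660 (meets base)
Total debts = (1,340 + 1,145 + 1,075) = 3,560. DTI = 3,560/9,300 = 38.3% > 36% — standard DTI limit exceeded.
Reserves: 15,370 ÷ 1,075 = 14.3 months (meets 3-month minimum)
38.3% falls in the override range (36%–40%), so the compensating-factor test applies.
Override check — reserves: 14.3 mo (ok); score: 798 (ok).
Both override conditions satisfied; DTI exception granted.

Approved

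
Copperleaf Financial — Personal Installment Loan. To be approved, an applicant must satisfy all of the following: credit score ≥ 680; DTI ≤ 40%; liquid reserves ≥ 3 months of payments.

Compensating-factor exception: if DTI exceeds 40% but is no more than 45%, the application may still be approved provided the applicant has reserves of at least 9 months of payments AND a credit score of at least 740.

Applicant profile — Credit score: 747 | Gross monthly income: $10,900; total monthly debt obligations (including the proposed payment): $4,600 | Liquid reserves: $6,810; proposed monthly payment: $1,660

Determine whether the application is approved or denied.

Denied

Credit score 747 ≥ 680 (meets base)
DTI = 4,600/10,900 = 42.2% > 40% — standard DTI limit exceeded.
Liquid reserves cover 6,810/1,660 = 4.1 months — ≥ 3 required
42.2% falls in the override range (40%–45%), so the compensating-factor test applies.
Reserves 4.1 < 9 months; credit score 747 ≥ 740.
Override conditions not both satisfied; exception does not apply.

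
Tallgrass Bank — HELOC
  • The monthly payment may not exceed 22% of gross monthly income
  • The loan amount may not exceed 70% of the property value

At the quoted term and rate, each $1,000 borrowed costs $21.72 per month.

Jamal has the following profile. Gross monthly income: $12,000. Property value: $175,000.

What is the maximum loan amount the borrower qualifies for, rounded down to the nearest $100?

$121,500

Payment cap: 22% × $12,000 = $2,640/month.
At $21.72 per $1,000, that supports 2,640/21.72 × 1,000 ≈ $121,546 → $121,500.
LTV cap: 70% × $175,000 = $122,500 → $122,500.
Binding constraint: payment-to-income.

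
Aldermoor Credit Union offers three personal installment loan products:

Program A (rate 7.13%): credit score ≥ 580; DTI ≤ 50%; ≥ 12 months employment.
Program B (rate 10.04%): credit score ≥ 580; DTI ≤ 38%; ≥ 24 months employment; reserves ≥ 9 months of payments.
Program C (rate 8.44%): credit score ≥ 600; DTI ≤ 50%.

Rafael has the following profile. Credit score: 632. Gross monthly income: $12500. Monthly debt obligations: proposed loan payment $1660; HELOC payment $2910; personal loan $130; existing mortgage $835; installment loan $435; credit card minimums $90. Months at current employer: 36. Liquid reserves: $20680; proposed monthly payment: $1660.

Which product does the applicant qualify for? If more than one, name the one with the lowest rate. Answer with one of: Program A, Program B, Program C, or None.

Program A

Total debts = (1,660 + 2,910 + 130 + 835 + 435 + 90) = 6,060; DTI = 6,060/12,500 = 48.5%.
Reserves = 20,680/1,660 = 12.5 months.
Program A: score 632 ≥ 580; DTI 48.5% ≤ 50%; employment 36 ≥ 12 mo → qualifies.
Program B: score 632 ≥ 580; DTI 48.5% > 38%; employment 36 ≥ 24 mo; reserves 12.5 ≥ 9 mo → does not qualify.
Program C: score 632 ≥ 600; DTI 48.5% ≤ 50% → qualifies.
Qualifying: Program A, Program C. Lowest rate is 7.13% → Program A.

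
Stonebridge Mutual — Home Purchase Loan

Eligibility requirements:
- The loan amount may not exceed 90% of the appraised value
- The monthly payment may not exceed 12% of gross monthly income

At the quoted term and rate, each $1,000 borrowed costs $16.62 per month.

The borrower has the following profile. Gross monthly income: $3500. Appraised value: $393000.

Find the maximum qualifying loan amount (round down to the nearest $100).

$25,200

Payment cap: 12% × $3,500 = $420/month.
At $16.62 per $1,000, that supports 420/16.62 × 1,000 ≈ $25,270 → $25,200.
LTV cap: 90% × $393,000 = $353,700 → $353,700.
Binding constraint: payment-to-income.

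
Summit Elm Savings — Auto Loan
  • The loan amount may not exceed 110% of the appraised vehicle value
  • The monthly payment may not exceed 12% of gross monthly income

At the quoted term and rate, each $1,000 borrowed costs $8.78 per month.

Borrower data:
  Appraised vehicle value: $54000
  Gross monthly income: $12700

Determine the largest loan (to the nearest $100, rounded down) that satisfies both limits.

$59,400

Payment cap: 12% × $12,700 = $1,524/month.
At $8.78 per $1,000, that supports 1,524/8.78 × 1,000 ≈ $173,576 → $173,500.
LTV cap: 110% × $54,000 = $59,400 → $59,400.
Binding constraint: loan-to-value.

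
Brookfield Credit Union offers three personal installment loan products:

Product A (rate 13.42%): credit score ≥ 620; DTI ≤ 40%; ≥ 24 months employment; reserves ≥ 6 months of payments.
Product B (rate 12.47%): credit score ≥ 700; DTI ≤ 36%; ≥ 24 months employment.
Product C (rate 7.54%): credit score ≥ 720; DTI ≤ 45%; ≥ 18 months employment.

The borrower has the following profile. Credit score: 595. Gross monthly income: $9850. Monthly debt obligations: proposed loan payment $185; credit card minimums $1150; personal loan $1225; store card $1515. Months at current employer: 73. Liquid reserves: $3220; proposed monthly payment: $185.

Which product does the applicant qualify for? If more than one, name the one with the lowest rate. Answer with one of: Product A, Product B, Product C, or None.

None

Total debts = (185 + 1,150 + 1,225 + 1,515) = 4,075; DTI = 4,075/9,850 = 41.4%.
Reserves = 3,220/185 = 17.4 months.
Product A: score 595 < 620; DTI 41.4% > 40%; employment 73 ≥ 24 mo; reserves 17.4 ≥ 6 mo → does not qualify.
Product B: score 595 < 700; DTI 41.4% > 36%; employment 73 ≥ 24 mo → does not qualify.
Product C: score 595 < 720; DTI 41.4% ≤ 45%; employment 73 ≥ 18 mo → does not qualify.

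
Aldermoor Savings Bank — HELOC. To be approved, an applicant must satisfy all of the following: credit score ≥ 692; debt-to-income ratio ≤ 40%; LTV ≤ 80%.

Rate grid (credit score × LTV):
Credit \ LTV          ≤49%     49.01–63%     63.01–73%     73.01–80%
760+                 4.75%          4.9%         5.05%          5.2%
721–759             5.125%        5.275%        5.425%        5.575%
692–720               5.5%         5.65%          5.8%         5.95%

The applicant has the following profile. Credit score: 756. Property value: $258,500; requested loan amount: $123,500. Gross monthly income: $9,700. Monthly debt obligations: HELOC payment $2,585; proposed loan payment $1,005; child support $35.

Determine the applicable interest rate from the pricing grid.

Credit score 756 ≥ 692; Total monthly debts = (2,585 + 1,005 + 35) = 3,625. DTI: 3,625 ÷ 9,700 = 37.4%, within the 40% cap
LTV = 123,500/258,500 = 47.8% ≤ 80%
Score 756 is in the 721–759 band; LTV 47.8% is in the ≤49% band → 5.125%.

5.125%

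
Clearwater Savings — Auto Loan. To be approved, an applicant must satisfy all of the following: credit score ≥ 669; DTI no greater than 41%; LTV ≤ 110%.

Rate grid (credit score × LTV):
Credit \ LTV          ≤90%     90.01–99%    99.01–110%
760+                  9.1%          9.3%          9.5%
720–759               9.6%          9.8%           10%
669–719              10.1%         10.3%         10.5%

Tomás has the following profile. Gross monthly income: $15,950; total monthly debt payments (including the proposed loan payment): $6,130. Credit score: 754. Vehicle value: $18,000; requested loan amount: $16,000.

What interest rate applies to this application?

9.6%

Credit score 754 ≥ 669; DTI = 6,130/15,950 = 38.4% ≤ 41%
LTV: 16,000 ÷ 18,000 = 88.9%, within 110% cap
Row: 754 falls in 720–759. Column: 88.9% falls in ≤90%. Rate = 9.6%.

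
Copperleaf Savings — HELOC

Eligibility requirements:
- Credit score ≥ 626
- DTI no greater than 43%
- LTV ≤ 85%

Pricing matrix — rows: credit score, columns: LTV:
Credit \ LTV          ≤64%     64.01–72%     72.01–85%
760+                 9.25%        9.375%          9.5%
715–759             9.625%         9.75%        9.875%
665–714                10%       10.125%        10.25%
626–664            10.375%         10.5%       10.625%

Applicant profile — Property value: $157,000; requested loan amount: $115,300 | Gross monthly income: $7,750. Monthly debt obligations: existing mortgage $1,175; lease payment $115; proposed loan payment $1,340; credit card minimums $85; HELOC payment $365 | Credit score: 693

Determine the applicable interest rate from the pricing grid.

10.25%

Credit score 693 ≥ 626; Total monthly debts = (1,175 + 115 + 1,340 + 85 + 365) = 3,080. DTI: 3,080 ÷ 7,750 = 39.7%, within the 43% cap
LTV = 115,300/157,000 = 73.4% ≤ 85%
Score 693 is in the 665–714 band; LTV 73.4% is in the 72.01–85% band → 10.25%.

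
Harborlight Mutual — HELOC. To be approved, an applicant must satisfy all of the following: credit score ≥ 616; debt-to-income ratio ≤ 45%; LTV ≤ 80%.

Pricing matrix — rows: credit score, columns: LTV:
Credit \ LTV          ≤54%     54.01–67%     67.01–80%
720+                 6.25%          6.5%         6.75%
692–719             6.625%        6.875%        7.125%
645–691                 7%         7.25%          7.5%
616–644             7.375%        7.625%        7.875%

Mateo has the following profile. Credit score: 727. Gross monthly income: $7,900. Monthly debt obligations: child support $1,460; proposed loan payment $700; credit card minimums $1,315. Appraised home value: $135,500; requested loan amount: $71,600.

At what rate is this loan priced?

6.25%

Credit score 727 ≥ 616; Total monthly debts = (1,460 + 700 + 1,315) = 3,475. DTI = 3,475/7,900 = 44% ≤ 45%
LTV: 71,600 ÷ 135,500 = 52.8%, within 80% cap
Credit 727 → row 720+; LTV 52.8% → column ≤54%. Grid cell → 6.25%.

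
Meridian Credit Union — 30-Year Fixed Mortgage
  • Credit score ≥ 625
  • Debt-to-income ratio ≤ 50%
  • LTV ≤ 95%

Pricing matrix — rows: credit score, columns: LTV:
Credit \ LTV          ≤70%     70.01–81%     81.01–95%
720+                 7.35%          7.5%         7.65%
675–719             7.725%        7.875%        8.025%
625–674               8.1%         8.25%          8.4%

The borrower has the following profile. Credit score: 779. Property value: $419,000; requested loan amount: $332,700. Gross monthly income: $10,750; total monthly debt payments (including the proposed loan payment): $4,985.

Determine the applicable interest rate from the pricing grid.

Credit score 779 ≥ 625; Debt-to-income = 4,985/10,750 = 46.4% — meets 50% limit
LTV: 332,700 ÷ 419,000 = 79.4%, within 95% cap
Credit 779 → row 720+; LTV 79.4% → column 70.01–81%. Grid cell → 7.5%.

7.5%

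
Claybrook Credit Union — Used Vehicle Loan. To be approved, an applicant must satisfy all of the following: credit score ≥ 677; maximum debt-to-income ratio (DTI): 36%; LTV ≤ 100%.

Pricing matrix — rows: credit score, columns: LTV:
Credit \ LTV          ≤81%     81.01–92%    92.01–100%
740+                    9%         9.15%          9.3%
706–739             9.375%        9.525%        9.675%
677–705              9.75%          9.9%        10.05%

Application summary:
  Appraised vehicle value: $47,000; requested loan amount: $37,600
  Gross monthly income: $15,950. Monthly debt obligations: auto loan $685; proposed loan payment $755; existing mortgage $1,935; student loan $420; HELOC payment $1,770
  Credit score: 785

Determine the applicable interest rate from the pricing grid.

Credit score 785 ≥ 677; Total monthly debts = (685 + 755 + 1,935 + 420 + 1,770) = 5,565. Debt-to-income = 5,565/15,950 = 34.9% — meets 36% limit
LTV: 37,600 ÷ 47,000 = 80%, within 100% cap
Row: 785 falls in 740+. Column: 80% falls in ≤81%. Rate = 9%.

9%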